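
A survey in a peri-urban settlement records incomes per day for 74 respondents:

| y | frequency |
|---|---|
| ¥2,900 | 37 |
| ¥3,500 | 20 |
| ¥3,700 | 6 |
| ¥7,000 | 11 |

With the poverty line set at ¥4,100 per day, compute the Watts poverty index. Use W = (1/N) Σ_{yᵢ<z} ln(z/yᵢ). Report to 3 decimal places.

Below z: 37×¥2,900, 20×¥3,500, 6×¥3,700 (q = 63 of N = 74).
Log gaps: ln(4100/2900) = 0.3463 (×37); ln(4100/3500) = 0.1582 (×20); ln(4100/3700) = 0.1027 (×6).
W = 16.592626 / 74 = 0.224.

0.224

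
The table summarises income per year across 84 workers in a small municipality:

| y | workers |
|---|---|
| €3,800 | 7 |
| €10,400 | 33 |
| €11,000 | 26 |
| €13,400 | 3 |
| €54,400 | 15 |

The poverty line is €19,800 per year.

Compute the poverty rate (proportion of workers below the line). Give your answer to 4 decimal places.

0.8214

69 of the 84 workers have income below €19,800.
H = 69/84 = 0.8214.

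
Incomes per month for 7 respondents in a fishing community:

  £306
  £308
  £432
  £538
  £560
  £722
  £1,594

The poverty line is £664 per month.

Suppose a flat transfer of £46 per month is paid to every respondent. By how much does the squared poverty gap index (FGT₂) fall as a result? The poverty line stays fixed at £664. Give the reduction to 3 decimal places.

Before: below the line — £306, £308, £432, £538, £560; squared poverty gap index (FGT₂) = 0.10868.
After the £46 transfer: below the line — £352, £354, £478, £584, £606; squared poverty gap index (FGT₂) = 0.07705.
Reduction = 0.10868 − 0.07705 = 0.032.

0.032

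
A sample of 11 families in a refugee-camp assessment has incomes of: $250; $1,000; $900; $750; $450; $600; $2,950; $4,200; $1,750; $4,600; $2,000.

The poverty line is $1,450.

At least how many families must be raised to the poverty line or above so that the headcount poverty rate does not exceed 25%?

Currently q = 6 of N = 11 are below the line (H = 0.545).
A headcount ratio of at most 25% allows at most ⌊0.25 × 11⌋ = 2 poor families.
So at least 6 − 2 = 4 must be lifted.

4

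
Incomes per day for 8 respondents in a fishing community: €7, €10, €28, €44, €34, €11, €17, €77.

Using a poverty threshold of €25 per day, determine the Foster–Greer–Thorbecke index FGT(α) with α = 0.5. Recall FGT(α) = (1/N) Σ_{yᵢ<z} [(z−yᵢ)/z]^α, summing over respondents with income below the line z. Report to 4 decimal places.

Below z: €7, €10, €11, €17 (q = 4 of N = 8).
Relative gaps: (25−7)/25 = 0.7200; (25−10)/25 = 0.6000; (25−11)/25 = 0.5600; (25−17)/25 = 0.3200.
Raised to α = 0.5: 0.84853; 0.77460; 0.74833; 0.56569.
Sum = 2.937142; FGT(0.5) = 2.937142 / 8 = 0.3671.

0.3671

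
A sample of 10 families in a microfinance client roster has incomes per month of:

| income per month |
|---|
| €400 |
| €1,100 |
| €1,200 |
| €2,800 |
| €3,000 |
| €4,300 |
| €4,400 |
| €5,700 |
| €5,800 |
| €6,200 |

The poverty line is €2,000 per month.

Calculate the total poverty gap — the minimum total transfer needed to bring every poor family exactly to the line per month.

€3,300

Incomes under z: €400, €1,100, €1,200 (q = 3 of N = 10).
Individual gaps: 2000−400 = 1600; 2000−1100 = 900; 2000−1200 = 800.
Aggregate gap = €3,300.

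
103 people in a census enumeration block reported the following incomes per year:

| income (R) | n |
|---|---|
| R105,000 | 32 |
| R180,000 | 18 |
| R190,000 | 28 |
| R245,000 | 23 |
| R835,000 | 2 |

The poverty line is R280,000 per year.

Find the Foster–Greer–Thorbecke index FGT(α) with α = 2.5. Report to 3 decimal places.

Poor units: 32×R105,000, 18×R180,000, 28×R190,000, 23×R245,000 (q = 101 of N = 103).
Gap ratios (z−y)/z: (280000−105000)/280000 = 0.6250 (×32); (280000−180000)/280000 = 0.3571 (×18); (280000−190000)/280000 = 0.3214 (×28); (280000−245000)/280000 = 0.1250 (×23).
Raised to α = 2.5: 0.30882 (×32); 0.07623 (×18); 0.05857 (×28); 0.00552 (×23).
Sum = 13.021345; FGT(2.5) = 13.021345 / 103 = 0.126.

0.126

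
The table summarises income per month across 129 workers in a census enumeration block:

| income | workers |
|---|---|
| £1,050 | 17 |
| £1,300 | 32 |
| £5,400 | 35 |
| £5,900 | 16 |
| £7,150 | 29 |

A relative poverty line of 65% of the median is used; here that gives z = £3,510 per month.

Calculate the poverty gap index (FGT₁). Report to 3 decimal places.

0.249

Below the line: 17×£1,050, 32×£1,300 (q = 49 of N = 129).
Normalized shortfalls: (3510−1050)/3510 = 0.7009 (×17); (3510−1300)/3510 = 0.6296 (×32).
Σ = 32.062678. Dividing by the full population N = 129 gives P₁ = 0.249.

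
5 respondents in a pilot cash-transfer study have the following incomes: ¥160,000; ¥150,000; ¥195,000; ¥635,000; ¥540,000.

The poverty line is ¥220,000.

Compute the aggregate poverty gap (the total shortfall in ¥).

¥155,000

Below z: ¥150,000, ¥160,000, ¥195,000 (q = 3 of N = 5).
Individual gaps: 220000−150000 = 70000; 220000−160000 = 60000; 220000−195000 = 25000.
Aggregate gap = ¥155,000.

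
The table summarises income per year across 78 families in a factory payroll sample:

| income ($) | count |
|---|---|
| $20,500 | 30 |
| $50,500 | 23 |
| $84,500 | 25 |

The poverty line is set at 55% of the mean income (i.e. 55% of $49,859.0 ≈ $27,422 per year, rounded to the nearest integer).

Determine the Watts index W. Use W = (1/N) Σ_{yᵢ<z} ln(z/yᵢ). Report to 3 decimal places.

Incomes under z: 30×$20,500 (q = 30 of N = 78).
Log gaps: ln(27422/20500) = 0.2909 (×30).
W = 8.727622 / 78 = 0.112.

0.112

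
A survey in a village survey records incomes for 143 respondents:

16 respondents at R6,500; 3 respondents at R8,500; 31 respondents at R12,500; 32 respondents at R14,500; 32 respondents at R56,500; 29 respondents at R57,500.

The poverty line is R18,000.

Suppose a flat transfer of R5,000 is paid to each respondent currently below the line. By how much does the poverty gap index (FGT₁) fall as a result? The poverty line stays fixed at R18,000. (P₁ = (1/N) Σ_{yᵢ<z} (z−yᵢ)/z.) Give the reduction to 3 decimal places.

0.141

Before: below the line — 16×R6,500, 3×R8,500, 31×R12,500, 32×R14,500; poverty gap index (FGT₁) = 0.19231.
After the R5,000 transfer: below the line — 16×R11,500, 3×R13,500, 31×R17,500; poverty gap index (FGT₁) = 0.05167.
Reduction = 0.19231 − 0.05167 = 0.141.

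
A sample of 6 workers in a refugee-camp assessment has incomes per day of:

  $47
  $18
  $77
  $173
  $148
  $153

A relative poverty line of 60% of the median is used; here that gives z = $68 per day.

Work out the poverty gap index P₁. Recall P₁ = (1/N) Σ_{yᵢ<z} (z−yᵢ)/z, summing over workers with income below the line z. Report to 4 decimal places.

Below z: $18, $47 (q = 2 of N = 6).
Relative gaps: (68−18)/68 = 0.7353; (68−47)/68 = 0.3088.
Σ = 1.044118. Dividing by the full population N = 6 gives P₁ = 0.1740.

0.1740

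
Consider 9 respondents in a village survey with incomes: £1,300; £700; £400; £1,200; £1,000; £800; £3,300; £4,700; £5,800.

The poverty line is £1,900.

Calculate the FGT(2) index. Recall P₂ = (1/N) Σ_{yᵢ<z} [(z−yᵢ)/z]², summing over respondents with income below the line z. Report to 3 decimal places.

Incomes under z: £400, £700, £800, £1,000, £1,200, £1,300 (q = 6 of N = 9).
Shortfall ratios: (1900−400)/1900 = 0.7895; (1900−700)/1900 = 0.6316; (1900−800)/1900 = 0.5789; (1900−1000)/1900 = 0.4737; (1900−1200)/1900 = 0.3684; (1900−1300)/1900 = 0.3158.
Squared: 0.6233; 0.3989; 0.3352; 0.2244; 0.1357; 0.0997.
Sum = 1.817175; P₂ = 1.817175 / 9 = 0.202.

0.202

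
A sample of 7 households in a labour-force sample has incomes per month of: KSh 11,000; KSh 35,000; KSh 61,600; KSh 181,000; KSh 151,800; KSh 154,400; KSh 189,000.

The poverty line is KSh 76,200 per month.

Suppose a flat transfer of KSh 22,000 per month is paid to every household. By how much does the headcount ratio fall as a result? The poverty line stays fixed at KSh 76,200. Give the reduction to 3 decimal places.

Before: below the line — KSh 11,000, KSh 35,000, KSh 61,600; headcount ratio = 0.42857.
After the KSh 22,000 transfer: below the line — KSh 33,000, KSh 57,000; headcount ratio = 0.28571.
Reduction = 0.42857 − 0.28571 = 0.143.

0.143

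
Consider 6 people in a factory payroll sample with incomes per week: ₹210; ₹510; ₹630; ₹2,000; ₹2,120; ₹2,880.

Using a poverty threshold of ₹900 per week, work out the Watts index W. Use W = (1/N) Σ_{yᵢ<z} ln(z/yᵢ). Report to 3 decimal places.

Below z: ₹210, ₹510, ₹630 (q = 3 of N = 6).
ln(z/y) terms: ln(900/210) = 1.4553; ln(900/510) = 0.5680; ln(900/630) = 0.3567.
W = 2.379946 / 6 = 0.397.

0.397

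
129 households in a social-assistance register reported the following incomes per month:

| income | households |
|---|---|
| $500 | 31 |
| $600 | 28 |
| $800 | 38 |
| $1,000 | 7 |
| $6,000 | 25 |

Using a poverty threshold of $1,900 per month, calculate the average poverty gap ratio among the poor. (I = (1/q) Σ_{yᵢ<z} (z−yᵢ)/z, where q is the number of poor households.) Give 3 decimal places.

Below the line: 31×$500, 28×$600, 38×$800, 7×$1,000 (q = 104 of N = 129).
Shortfall ratios (z−y)/z: 0.7368 (×31), 0.6842 (×28), 0.5789 (×38), 0.4737 (×7); sum = 67.315789.
I averages over the q = 104 poor units only: 67.315789 / 104 = 0.647.

0.647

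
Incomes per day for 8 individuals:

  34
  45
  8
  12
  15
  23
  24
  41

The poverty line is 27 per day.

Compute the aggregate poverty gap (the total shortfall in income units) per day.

Below the line: 8, 12, 15, 23, 24 (q = 5 of N = 8).
Individual gaps: 27−8 = 19; 27−12 = 15; 27−15 = 12; 27−23 = 4; 27−24 = 3.
Aggregate gap = 53.

53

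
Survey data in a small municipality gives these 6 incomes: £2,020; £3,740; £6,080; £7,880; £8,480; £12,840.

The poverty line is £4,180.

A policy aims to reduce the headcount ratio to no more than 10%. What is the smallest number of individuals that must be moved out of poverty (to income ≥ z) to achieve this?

2

Currently q = 2 of N = 6 are below the line (H = 0.333).
A headcount ratio of at most 10% allows at most ⌊0.10 × 6⌋ = 0 poor individuals.
So at least 2 − 0 = 2 must be lifted.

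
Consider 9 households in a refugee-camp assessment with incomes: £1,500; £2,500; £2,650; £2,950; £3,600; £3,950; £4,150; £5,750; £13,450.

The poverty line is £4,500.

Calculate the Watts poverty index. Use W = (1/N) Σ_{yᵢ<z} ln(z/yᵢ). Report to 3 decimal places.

0.341

Below the line: £1,500, £2,500, £2,650, £2,950, £3,600, £3,950, £4,150 (q = 7 of N = 9).
Log shortfalls: ln(4500/1500) = 1.0986; ln(4500/2500) = 0.5878; ln(4500/2650) = 0.5295; ln(4500/2950) = 0.4223; ln(4500/3600) = 0.2231; ln(4500/3950) = 0.1304; ln(4500/4150) = 0.0810.
W = 3.072663 / 9 = 0.341.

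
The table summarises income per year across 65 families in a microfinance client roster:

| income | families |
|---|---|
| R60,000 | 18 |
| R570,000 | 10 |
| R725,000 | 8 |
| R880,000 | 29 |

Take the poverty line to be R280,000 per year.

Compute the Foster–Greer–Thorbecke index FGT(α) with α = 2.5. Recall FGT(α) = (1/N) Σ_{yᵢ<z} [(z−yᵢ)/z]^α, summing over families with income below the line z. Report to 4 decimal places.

Poor units: 18×R60,000 (q = 18 of N = 65).
Gap ratios (z−y)/z: (280000−60000)/280000 = 0.7857 (×18).
Raised to α = 2.5: 0.54722 (×18).
Sum = 9.849952; FGT(2.5) = 9.849952 / 65 = 0.1515.

0.1515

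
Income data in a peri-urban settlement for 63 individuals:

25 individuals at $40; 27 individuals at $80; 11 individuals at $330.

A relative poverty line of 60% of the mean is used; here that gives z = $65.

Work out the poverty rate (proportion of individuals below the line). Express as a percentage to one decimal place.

39.7%

25 of the 63 individuals have income below $65.
H = 25/63 = 39.7%.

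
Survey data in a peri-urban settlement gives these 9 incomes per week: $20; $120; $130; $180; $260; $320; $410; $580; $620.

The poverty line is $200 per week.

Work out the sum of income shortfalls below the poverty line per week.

$350

Poor units: $20, $120, $130, $180 (q = 4 of N = 9).
Individual gaps: 200−20 = 180; 200−120 = 80; 200−130 = 70; 200−180 = 20.
Aggregate gap = $350.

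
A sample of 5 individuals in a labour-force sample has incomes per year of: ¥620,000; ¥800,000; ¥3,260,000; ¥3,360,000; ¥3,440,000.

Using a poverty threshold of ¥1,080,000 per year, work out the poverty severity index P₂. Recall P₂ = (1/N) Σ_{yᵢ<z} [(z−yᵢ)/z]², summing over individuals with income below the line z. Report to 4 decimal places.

Below z: ¥620,000, ¥800,000 (q = 2 of N = 5).
Normalized shortfalls: (1080000−620000)/1080000 = 0.4259; (1080000−800000)/1080000 = 0.2593.
Squared: 0.1814; 0.0672.
Sum = 0.248628; P₂ = 0.248628 / 5 = 0.0497.

0.0497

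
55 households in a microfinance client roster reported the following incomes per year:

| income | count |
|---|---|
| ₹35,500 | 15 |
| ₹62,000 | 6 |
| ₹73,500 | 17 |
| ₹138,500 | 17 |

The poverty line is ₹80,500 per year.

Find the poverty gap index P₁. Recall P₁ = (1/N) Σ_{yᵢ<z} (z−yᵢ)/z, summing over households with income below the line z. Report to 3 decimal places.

Below the line: 15×₹35,500, 6×₹62,000, 17×₹73,500 (q = 38 of N = 55).
Gap ratios (z−y)/z: (80500−35500)/80500 = 0.5590 (×15); (80500−62000)/80500 = 0.2298 (×6); (80500−73500)/80500 = 0.0870 (×17).
Sum of shortfalls = 11.242236; P₁ averages over all N: 11.242236 / 55 = 0.204.

0.204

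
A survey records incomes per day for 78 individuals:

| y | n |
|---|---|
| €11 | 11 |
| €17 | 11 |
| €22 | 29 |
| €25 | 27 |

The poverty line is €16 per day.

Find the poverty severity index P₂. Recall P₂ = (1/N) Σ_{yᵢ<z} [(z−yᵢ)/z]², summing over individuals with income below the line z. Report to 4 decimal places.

0.0138

Poor units: 11×€11 (q = 11 of N = 78).
Gap ratios (z−y)/z: (16−11)/16 = 0.3125 (×11).
Squared: 0.0977 (×11).
Sum = 1.074219; P₂ = 1.074219 / 78 = 0.0138.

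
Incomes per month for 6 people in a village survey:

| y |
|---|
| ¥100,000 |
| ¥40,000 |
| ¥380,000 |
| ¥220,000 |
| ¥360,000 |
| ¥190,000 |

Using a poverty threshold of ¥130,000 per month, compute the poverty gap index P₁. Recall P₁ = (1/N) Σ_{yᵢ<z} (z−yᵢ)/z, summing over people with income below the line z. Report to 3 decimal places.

Below the line: ¥40,000, ¥100,000 (q = 2 of N = 6).
Gap ratios (z−y)/z: (130000−40000)/130000 = 0.6923; (130000−100000)/130000 = 0.2308.
Sum of shortfalls = 0.923077; P₁ averages over all N: 0.923077 / 6 = 0.154.

0.154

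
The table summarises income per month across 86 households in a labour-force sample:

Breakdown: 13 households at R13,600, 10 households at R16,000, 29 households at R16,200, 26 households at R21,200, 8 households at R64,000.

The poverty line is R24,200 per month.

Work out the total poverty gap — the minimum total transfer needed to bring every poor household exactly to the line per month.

Below z: 13×R13,600, 10×R16,000, 29×R16,200, 26×R21,200 (q = 78 of N = 86).
Individual gaps: 13×(24200−13600) = 137800; 10×(24200−16000) = 82000; 29×(24200−16200) = 232000; 26×(24200−21200) = 78000.
Aggregate gap = R529,800.

R529,800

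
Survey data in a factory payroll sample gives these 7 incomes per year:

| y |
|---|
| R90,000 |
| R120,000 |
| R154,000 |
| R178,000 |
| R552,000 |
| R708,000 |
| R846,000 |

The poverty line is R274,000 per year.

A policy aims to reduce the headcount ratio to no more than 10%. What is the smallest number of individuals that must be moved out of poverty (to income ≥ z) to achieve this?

4

4 of the 7 individuals are poor, so H = 4/7 = 0.571.
A headcount ratio of at most 10% allows at most ⌊0.10 × 7⌋ = 0 poor individuals.
So at least 4 − 0 = 4 must be lifted.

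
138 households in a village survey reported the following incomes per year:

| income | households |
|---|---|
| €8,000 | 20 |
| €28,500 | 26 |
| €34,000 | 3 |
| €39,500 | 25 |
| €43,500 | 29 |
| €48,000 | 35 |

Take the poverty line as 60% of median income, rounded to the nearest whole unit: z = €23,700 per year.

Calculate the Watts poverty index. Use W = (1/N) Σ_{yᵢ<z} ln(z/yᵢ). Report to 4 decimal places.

Poor units: 20×€8,000 (q = 20 of N = 138).
ln(z/y) terms: ln(23700/8000) = 1.0860 (×20).
W = 21.720670 / 138 = 0.1574.

0.1574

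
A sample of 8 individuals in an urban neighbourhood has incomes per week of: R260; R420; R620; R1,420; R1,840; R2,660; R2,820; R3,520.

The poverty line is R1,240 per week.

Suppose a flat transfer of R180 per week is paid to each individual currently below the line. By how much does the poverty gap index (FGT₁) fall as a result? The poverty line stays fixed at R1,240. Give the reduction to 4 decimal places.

0.0544

Before: below the line — R260, R420, R620; poverty gap index (FGT₁) = 0.243952.
After the R180 transfer: below the line — R440, R600, R800; poverty gap index (FGT₁) = 0.189516.
Reduction = 0.243952 − 0.189516 = 0.0544.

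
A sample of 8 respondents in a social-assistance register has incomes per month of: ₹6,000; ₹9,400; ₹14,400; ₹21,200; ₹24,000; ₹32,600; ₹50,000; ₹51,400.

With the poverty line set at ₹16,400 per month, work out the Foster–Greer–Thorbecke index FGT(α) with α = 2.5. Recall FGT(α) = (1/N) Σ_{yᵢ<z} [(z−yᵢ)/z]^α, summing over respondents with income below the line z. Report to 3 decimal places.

Incomes under z: ₹6,000, ₹9,400, ₹14,400 (q = 3 of N = 8).
Normalized shortfalls: (16400−6000)/16400 = 0.6341; (16400−9400)/16400 = 0.4268; (16400−14400)/16400 = 0.1220.
Raised to α = 2.5: 0.32024; 0.11902; 0.00519.
Sum = 0.444456; FGT(2.5) = 0.444456 / 8 = 0.056.

0.056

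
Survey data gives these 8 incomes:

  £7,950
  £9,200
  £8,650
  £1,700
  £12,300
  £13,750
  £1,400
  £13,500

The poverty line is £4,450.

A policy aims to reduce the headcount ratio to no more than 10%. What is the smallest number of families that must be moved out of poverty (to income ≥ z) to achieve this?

2

Currently q = 2 of N = 8 are below the line (H = 0.250).
A headcount ratio of at most 10% allows at most ⌊0.10 × 8⌋ = 0 poor families.
So at least 2 − 0 = 2 must be lifted.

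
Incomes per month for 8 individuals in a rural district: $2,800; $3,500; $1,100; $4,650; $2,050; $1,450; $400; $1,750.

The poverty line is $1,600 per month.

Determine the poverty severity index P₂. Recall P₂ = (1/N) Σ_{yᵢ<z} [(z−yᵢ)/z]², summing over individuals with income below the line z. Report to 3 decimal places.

0.084

Poor units: $400, $1,100, $1,450 (q = 3 of N = 8).
Relative gaps: (1600−400)/1600 = 0.7500; (1600−1100)/1600 = 0.3125; (1600−1450)/1600 = 0.0938.
Squared: 0.5625; 0.0977; 0.0088.
Sum = 0.668945; P₂ = 0.668945 / 8 = 0.084.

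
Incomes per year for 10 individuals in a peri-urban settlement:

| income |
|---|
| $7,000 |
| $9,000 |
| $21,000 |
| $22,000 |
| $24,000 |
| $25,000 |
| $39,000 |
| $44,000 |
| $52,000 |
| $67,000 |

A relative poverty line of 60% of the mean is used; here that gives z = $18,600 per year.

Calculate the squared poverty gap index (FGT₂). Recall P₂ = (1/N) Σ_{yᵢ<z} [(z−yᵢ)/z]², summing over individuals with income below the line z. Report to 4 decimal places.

0.0655

Poor units: $7,000, $9,000 (q = 2 of N = 10).
Relative gaps: (18600−7000)/18600 = 0.6237; (18600−9000)/18600 = 0.5161.
Squared: 0.3889; 0.2664.
Sum = 0.655336; P₂ = 0.655336 / 10 = 0.0655.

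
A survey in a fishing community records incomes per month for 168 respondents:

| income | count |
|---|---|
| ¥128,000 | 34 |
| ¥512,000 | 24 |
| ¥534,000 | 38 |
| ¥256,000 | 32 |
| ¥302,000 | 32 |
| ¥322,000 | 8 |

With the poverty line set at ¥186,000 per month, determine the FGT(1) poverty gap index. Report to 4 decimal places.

0.0631

Poor units: 34×¥128,000 (q = 34 of N = 168).
Relative gaps: (186000−128000)/186000 = 0.3118 (×34).
Sum of shortfalls = 10.602151; P₁ averages over all N: 10.602151 / 168 = 0.0631.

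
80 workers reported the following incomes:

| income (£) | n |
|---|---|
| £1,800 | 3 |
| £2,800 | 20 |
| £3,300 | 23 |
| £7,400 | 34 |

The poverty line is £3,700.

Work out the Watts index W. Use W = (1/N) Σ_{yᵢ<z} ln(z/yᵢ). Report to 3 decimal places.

Poor units: 3×£1,800, 20×£2,800, 23×£3,300 (q = 46 of N = 80).
Log gaps: ln(3700/1800) = 0.7205 (×3); ln(3700/2800) = 0.2787 (×20); ln(3700/3300) = 0.1144 (×23).
W = 10.367345 / 80 = 0.130.

0.130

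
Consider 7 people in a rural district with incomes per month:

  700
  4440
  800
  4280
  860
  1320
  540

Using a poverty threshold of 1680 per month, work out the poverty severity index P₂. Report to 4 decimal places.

Incomes under z: 540, 700, 800, 860, 1320 (q = 5 of N = 7).
Gap ratios (z−y)/z: (1680−540)/1680 = 0.6786; (1680−700)/1680 = 0.5833; (1680−800)/1680 = 0.5238; (1680−860)/1680 = 0.4881; (1680−1320)/1680 = 0.2143.
Squared: 0.4605; 0.3403; 0.2744; 0.2382; 0.0459.
Sum = 1.359269; P₂ = 1.359269 / 7 = 0.1942.

0.1942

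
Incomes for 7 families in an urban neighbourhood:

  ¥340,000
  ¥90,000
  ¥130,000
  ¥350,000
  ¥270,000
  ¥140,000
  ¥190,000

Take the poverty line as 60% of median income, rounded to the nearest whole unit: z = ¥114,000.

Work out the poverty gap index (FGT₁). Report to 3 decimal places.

Below the line: ¥90,000 (q = 1 of N = 7).
Relative gaps: (114000−90000)/114000 = 0.2105.
Σ = 0.210526. Dividing by the full population N = 7 gives P₁ = 0.030.

0.030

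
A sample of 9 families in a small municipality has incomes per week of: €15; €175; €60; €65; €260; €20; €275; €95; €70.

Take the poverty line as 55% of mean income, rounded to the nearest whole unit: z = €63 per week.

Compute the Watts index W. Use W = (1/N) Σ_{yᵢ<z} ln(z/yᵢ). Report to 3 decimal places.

0.292

Below z: €15, €20, €60 (q = 3 of N = 9).
Log shortfalls: ln(63/15) = 1.4351; ln(63/20) = 1.1474; ln(63/60) = 0.0488.
W = 2.631277 / 9 = 0.292.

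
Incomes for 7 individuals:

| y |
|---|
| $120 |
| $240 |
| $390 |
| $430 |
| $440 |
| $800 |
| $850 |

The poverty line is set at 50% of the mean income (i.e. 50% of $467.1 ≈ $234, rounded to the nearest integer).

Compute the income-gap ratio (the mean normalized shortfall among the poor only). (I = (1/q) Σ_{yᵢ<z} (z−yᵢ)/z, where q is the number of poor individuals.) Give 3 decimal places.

0.487

Incomes under z: $120 (q = 1 of N = 7).
Relative gaps: 0.4872; sum = 0.487179.
The income-gap ratio divides by q (the poor only): 0.487179 / 1 = 0.487.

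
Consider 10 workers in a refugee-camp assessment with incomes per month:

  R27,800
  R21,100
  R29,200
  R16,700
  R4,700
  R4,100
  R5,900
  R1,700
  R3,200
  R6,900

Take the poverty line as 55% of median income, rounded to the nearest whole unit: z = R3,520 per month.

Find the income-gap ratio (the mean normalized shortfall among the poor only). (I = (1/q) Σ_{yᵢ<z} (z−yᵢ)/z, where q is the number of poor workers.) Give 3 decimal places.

0.304

Incomes under z: R1,700, R3,200 (q = 2 of N = 10).
Relative gaps: 0.5170, 0.0909; sum = 0.607955.
The income-gap ratio divides by q (the poor only): 0.607955 / 2 = 0.304.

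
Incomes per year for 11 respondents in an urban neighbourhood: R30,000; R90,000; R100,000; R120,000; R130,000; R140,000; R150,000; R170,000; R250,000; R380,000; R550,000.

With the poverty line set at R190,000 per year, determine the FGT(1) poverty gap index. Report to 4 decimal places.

Poor units: R30,000, R90,000, R100,000, R120,000, R130,000, R140,000, R150,000, R170,000 (q = 8 of N = 11).
Gap ratios (z−y)/z: (190000−30000)/190000 = 0.8421; (190000−90000)/190000 = 0.5263; (190000−100000)/190000 = 0.4737; (190000−120000)/190000 = 0.3684; (190000−130000)/190000 = 0.3158; (190000−140000)/190000 = 0.2632; (190000−150000)/190000 = 0.2105; (190000−170000)/190000 = 0.1053.
Sum of shortfalls = 3.105263; P₁ averages over all N: 3.105263 / 11 = 0.2823.

0.2823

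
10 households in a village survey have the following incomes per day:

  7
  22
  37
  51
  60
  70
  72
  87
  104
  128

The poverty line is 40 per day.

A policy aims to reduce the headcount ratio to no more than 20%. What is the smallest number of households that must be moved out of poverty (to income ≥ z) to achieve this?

1

3 of the 10 households are poor, so H = 3/10 = 0.300.
A headcount ratio of at most 20% allows at most ⌊0.20 × 10⌋ = 2 poor households.
So at least 3 − 2 = 1 must be lifted.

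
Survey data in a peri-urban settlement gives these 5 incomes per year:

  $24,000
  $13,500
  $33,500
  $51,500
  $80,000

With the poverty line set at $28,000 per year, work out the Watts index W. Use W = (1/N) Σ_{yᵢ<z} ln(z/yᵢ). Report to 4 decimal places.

0.1767

Poor units: $13,500, $24,000 (q = 2 of N = 5).
Log gaps: ln(28000/13500) = 0.7295; ln(28000/24000) = 0.1542.
W = 0.883666 / 5 = 0.1767.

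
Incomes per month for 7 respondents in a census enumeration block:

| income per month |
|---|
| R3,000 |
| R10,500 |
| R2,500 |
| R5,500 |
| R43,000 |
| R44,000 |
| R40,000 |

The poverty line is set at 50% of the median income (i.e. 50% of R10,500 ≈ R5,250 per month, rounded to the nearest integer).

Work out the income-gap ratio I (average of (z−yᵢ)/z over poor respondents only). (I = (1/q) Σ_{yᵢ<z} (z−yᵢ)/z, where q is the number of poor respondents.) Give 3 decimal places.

Poor units: R2,500, R3,000 (q = 2 of N = 7).
Shortfall ratios (z−y)/z: 0.5238, 0.4286; sum = 0.952381.
The income-gap ratio divides by q (the poor only): 0.952381 / 2 = 0.476.

0.476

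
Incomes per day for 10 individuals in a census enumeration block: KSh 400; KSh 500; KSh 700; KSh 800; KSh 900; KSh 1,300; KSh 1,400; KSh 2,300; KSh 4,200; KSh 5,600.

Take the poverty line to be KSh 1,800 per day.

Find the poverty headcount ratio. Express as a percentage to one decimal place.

7 of the 10 individuals have income below KSh 1,800.
H = 7/10 = 70.0%.

70.0%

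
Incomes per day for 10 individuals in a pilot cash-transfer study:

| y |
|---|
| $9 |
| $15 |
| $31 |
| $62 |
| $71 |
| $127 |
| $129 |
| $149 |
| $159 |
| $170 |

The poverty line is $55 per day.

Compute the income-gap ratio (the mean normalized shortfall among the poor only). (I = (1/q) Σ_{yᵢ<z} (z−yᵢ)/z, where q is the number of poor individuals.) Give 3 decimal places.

0.667

Below z: $9, $15, $31 (q = 3 of N = 10).
Shortfall ratios (z−y)/z: 0.8364, 0.7273, 0.4364; sum = 2.000000.
The income-gap ratio divides by q (the poor only): 2.000000 / 3 = 0.667.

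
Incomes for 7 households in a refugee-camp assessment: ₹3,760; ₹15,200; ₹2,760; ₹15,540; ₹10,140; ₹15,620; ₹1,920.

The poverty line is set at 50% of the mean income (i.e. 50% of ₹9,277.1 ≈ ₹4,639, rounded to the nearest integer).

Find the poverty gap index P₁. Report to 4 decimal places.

0.1687

Incomes under z: ₹1,920, ₹2,760, ₹3,760 (q = 3 of N = 7).
Shortfall ratios: (4639−1920)/4639 = 0.5861; (4639−2760)/4639 = 0.4050; (4639−3760)/4639 = 0.1895.
Σ = 1.180642. Dividing by the full population N = 7 gives P₁ = 0.1687.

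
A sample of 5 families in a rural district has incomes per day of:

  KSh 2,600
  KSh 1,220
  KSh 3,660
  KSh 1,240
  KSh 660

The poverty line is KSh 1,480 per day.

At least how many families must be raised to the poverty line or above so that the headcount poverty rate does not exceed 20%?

Currently q = 3 of N = 5 are below the line (H = 0.600).
A headcount ratio of at most 20% allows at most ⌊0.20 × 5⌋ = 1 poor families.
So at least 3 − 1 = 2 must be lifted.

2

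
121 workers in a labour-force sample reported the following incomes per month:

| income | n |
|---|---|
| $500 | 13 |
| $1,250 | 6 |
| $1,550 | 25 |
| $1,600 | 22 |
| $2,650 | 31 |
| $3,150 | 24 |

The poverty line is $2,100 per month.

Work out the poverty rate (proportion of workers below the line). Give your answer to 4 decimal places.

0.5455

66 of the 121 workers have income below $2,100.
H = 66/121 = 0.5455.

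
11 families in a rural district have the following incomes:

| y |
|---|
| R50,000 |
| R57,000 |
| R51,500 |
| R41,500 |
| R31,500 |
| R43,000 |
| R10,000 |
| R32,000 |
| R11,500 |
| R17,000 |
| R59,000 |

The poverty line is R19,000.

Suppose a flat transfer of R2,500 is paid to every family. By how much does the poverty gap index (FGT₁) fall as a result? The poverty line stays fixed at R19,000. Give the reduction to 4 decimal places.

Before: below the line — R10,000, R11,500, R17,000; poverty gap index (FGT₁) = 0.088517.
After the R2,500 transfer: below the line — R12,500, R14,000; poverty gap index (FGT₁) = 0.055024.
Reduction = 0.088517 − 0.055024 = 0.0335.

0.0335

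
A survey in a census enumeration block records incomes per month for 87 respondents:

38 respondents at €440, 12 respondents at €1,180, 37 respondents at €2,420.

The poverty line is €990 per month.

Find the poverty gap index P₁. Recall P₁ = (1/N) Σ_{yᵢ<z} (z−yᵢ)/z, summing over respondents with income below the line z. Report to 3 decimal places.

0.243

Incomes under z: 38×€440 (q = 38 of N = 87).
Shortfall ratios: (990−440)/990 = 0.5556 (×38).
Σ = 21.111111. Dividing by the full population N = 87 gives P₁ = 0.243.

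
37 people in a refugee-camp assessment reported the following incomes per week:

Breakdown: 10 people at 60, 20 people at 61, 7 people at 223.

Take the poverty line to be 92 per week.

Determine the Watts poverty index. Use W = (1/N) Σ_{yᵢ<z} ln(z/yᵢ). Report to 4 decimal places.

0.3376

Below z: 10×60, 20×61 (q = 30 of N = 37).
Log shortfalls: ln(92/60) = 0.4274 (×10); ln(92/61) = 0.4109 (×20).
W = 12.492734 / 37 = 0.3376.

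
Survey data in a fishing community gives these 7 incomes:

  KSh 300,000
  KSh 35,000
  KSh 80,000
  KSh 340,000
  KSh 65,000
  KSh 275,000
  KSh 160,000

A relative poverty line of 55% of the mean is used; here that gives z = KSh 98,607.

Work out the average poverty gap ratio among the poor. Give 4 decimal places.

Below z: KSh 35,000, KSh 65,000, KSh 80,000 (q = 3 of N = 7).
Relative gaps: 0.6451, 0.3408, 0.1887; sum = 1.174572.
The income-gap ratio divides by q (the poor only): 1.174572 / 3 = 0.3915.

0.3915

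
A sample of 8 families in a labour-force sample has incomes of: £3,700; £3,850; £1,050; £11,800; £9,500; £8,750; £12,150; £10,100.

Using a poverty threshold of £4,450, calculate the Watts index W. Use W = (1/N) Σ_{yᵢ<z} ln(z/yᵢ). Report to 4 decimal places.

0.2217

Incomes under z: £1,050, £3,700, £3,850 (q = 3 of N = 8).
Log shortfalls: ln(4450/1050) = 1.4441; ln(4450/3700) = 0.1846; ln(4450/3850) = 0.1448.
W = 1.773516 / 8 = 0.2217.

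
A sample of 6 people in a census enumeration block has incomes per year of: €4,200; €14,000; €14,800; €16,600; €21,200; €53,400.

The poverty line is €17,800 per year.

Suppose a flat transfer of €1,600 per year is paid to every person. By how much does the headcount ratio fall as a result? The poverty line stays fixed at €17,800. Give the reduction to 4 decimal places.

0.1667

Before: below the line — €4,200, €14,000, €14,800, €16,600; headcount ratio = 0.666667.
After the €1,600 transfer: below the line — €5,800, €15,600, €16,400; headcount ratio = 0.500000.
Reduction = 0.666667 − 0.500000 = 0.1667.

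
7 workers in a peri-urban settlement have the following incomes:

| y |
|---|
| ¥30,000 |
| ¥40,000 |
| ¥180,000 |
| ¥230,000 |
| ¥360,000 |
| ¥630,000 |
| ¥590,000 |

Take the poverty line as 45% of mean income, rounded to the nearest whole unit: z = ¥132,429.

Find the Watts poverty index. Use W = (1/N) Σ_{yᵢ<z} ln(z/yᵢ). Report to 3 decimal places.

Below z: ¥30,000, ¥40,000 (q = 2 of N = 7).
ln(z/y) terms: ln(132429/30000) = 1.4848; ln(132429/40000) = 1.1972.
W = 2.682016 / 7 = 0.383.

0.383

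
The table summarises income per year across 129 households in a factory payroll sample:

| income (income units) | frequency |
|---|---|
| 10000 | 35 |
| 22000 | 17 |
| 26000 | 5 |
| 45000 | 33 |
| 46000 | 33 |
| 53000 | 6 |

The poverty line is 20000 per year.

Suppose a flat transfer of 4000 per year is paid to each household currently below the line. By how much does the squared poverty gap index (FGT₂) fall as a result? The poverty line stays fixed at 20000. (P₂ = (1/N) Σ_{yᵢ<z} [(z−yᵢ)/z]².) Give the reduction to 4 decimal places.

Before: below the line — 35×10000; squared poverty gap index (FGT₂) = 0.067829.
After the 4000 transfer: below the line — 35×14000; squared poverty gap index (FGT₂) = 0.024419.
Reduction = 0.067829 − 0.024419 = 0.0434.

0.0434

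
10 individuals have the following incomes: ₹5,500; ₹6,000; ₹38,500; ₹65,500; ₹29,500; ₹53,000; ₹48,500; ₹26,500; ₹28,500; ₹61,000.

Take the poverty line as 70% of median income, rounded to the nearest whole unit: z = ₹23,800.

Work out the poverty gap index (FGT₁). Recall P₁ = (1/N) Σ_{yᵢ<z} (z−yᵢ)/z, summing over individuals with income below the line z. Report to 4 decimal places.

0.1517

Poor units: ₹5,500, ₹6,000 (q = 2 of N = 10).
Shortfall ratios: (23800−5500)/23800 = 0.7689; (23800−6000)/23800 = 0.7479.
Σ = 1.516807. Dividing by the full population N = 10 gives P₁ = 0.1517.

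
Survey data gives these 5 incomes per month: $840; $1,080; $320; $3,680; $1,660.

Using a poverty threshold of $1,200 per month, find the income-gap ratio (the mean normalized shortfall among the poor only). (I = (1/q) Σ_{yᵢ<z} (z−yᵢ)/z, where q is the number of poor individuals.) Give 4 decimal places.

Incomes under z: $320, $840, $1,080 (q = 3 of N = 5).
Shortfall ratios (z−y)/z: 0.7333, 0.3000, 0.1000; sum = 1.133333.
I averages over the q = 3 poor units only: 1.133333 / 3 = 0.3778.

0.3778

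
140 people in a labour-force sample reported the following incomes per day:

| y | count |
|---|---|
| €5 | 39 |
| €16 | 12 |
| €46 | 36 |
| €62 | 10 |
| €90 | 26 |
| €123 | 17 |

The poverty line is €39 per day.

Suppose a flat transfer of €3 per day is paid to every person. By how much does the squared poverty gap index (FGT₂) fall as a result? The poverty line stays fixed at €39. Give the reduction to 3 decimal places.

Before: below the line — 39×€5, 12×€16; squared poverty gap index (FGT₂) = 0.24153.
After the €3 transfer: below the line — 39×€8, 12×€19; squared poverty gap index (FGT₂) = 0.19855.
Reduction = 0.24153 − 0.19855 = 0.043.

0.043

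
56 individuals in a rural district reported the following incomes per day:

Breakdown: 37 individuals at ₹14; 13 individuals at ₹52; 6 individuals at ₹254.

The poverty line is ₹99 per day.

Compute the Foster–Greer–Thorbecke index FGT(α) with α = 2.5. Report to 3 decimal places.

0.487

Below z: 37×₹14, 13×₹52 (q = 50 of N = 56).
Gap ratios (z−y)/z: (99−14)/99 = 0.8586 (×37); (99−52)/99 = 0.4747 (×13).
Raised to α = 2.5: 0.68306 (×37); 0.15529 (×13).
Sum = 27.292079; FGT(2.5) = 27.292079 / 56 = 0.487.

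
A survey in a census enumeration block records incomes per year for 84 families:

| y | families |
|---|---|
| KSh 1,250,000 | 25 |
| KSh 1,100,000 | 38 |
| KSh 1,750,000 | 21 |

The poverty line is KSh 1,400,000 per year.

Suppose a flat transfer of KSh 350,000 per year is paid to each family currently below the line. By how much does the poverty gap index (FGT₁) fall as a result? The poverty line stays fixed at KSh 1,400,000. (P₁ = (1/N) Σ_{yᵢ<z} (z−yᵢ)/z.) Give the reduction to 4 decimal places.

Before: below the line — 38×KSh 1,100,000, 25×KSh 1,250,000; poverty gap index (FGT₁) = 0.128827.
After the KSh 350,000 transfer: below the line — none; poverty gap index (FGT₁) = 0.000000.
Reduction = 0.128827 − 0.000000 = 0.1288.

0.1288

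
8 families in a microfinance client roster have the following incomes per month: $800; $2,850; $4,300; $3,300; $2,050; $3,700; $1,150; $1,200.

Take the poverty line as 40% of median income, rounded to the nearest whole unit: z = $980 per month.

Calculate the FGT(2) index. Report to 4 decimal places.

Below z: $800 (q = 1 of N = 8).
Normalized shortfalls: (980−800)/980 = 0.1837.
Squared: 0.0337.
Sum = 0.033736; P₂ = 0.033736 / 8 = 0.0042.

0.0042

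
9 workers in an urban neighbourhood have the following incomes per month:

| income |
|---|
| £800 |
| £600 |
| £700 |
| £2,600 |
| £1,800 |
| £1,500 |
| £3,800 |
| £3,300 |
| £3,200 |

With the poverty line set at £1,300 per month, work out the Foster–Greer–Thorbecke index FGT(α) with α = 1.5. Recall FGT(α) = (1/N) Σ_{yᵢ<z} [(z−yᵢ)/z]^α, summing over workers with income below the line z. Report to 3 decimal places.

0.105

Below z: £600, £700, £800 (q = 3 of N = 9).
Shortfall ratios: (1300−600)/1300 = 0.5385; (1300−700)/1300 = 0.4615; (1300−800)/1300 = 0.3846.
Raised to α = 1.5: 0.39512; 0.31355; 0.23853.
Sum = 0.947205; FGT(1.5) = 0.947205 / 9 = 0.105.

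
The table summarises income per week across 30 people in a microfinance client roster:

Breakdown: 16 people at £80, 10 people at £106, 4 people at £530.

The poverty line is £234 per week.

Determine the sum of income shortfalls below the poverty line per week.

£3,744

Incomes under z: 16×£80, 10×£106 (q = 26 of N = 30).
Individual gaps: 16×(234−80) = 2464; 10×(234−106) = 1280.
Aggregate gap = £3,744.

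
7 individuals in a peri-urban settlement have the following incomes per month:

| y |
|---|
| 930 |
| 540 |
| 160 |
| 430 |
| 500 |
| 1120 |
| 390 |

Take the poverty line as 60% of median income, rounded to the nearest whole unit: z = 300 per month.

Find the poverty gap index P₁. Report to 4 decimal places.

0.0667

Incomes under z: 160 (q = 1 of N = 7).
Shortfall ratios: (300−160)/300 = 0.4667.
Sum of shortfalls = 0.466667; P₁ averages over all N: 0.466667 / 7 = 0.0667.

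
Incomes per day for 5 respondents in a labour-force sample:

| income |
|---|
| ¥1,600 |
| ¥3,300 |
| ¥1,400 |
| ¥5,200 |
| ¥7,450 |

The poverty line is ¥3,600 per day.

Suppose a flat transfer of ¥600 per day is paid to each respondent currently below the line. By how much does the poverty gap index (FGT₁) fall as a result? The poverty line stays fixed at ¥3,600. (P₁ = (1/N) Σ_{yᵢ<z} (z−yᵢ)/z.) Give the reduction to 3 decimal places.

0.083

Before: below the line — ¥1,400, ¥1,600, ¥3,300; poverty gap index (FGT₁) = 0.25000.
After the ¥600 transfer: below the line — ¥2,000, ¥2,200; poverty gap index (FGT₁) = 0.16667.
Reduction = 0.25000 − 0.16667 = 0.083.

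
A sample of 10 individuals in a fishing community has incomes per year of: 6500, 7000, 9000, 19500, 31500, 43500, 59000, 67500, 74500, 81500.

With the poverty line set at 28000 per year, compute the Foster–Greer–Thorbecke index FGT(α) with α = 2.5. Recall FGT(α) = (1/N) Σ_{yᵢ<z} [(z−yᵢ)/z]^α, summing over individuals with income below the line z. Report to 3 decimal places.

Poor units: 6500, 7000, 9000, 19500 (q = 4 of N = 10).
Relative gaps: (28000−6500)/28000 = 0.7679; (28000−7000)/28000 = 0.7500; (28000−9000)/28000 = 0.6786; (28000−19500)/28000 = 0.3036.
Raised to α = 2.5: 0.51666; 0.48714; 0.37931; 0.05078.
Sum = 1.433875; FGT(2.5) = 1.433875 / 10 = 0.143.

0.143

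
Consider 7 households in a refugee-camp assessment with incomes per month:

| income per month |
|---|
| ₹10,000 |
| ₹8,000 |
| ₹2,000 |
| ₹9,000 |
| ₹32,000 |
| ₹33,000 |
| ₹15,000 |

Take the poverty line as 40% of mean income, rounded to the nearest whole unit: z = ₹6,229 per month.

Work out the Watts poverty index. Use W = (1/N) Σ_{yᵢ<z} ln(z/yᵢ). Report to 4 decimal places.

Incomes under z: ₹2,000 (q = 1 of N = 7).
Log gaps: ln(6229/2000) = 1.1361.
W = 1.136069 / 7 = 0.1623.

0.1623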